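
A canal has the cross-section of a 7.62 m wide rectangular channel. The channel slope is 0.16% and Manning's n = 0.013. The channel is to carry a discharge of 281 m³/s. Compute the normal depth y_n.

Manning's equation rearranged: A R^(2/3) = nQ / (1·√S) = 0.013 × 281 / (√0.0016) = 91.33.
At y = 4.72 m: A R^(2/3) = 59.13 — short.
At y = 6.65 m: A R^(2/3) = 91.39 — matches.

y_n = 6.65 m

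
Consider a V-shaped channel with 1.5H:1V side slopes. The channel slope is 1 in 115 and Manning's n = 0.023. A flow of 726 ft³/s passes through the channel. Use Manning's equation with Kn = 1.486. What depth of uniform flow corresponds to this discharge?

y_n = 6.45 ft

Manning's equation rearranged: A R^(2/3) = nQ / (1.486·√S) = 0.023 × 726 / (1.486 × √0.008696) = 120.5.
Trying y = 7.45 ft: A R^(2/3) = 177 — high.
Trying y = 5.79 ft: A R^(2/3) = 90.36 — low.
Trying y = 6.45 ft: A R^(2/3) = 120.5 — close enough.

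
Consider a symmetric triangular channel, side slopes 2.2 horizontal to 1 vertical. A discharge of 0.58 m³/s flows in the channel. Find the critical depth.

At critical depth, Q² T / (g A³) = 1, i.e. A³/T = Q²/g = 0.58²/9.81 = 0.03429.
Trying y = 0.302 m: A³/T = 0.006079 — too small.
Trying y = 0.536 m: A³/T = 0.1071 — too large.
Trying y = 0.427 m: A³/T = 0.03435 — close enough.

y_c = 0.427 m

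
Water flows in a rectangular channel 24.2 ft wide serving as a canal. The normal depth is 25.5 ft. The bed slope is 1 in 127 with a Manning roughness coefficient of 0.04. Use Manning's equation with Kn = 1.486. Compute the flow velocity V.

V = 13.4 ft/s

Flow area A = b·y = 24.2 × 25.5 = 617.1 ft². Wetted perimeter P = b + 2y = 24.2 + 2×25.5 = 75.2 ft.
Hydraulic radius R = A/P = 617.1/75.2 = 8.206 ft.
From Manning's equation, V = (1.486/n) R^(2/3) S^(1/2) = (1.486/0.04) × 8.206^(2/3) × 0.007874^(1/2) = 13.4 ft/s.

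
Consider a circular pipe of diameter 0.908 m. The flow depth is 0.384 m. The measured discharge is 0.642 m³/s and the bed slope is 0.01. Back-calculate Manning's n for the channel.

n = 0.014

For a circular section of diameter D = 0.908 m at depth y = 0.384 m, the central angle is θ = 2 arccos(1 − 2y/D) = 2.832 rad. Then A = (D²/8)(θ − sin θ) = 0.2605 m² and P = Dθ/2 = 1.286 m.
Hydraulic radius R = A/P = 0.2605/1.286 = 0.2026 m.
Rearranging Manning's equation: n = (1/Q) A R^(2/3) S^(1/2) = (1/0.642) × 0.2605 × 0.2026^(2/3) × √0.01 = 0.014.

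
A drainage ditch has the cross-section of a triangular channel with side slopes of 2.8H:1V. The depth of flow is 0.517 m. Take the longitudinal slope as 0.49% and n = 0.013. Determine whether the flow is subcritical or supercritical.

supercritical

For a triangular section with side slope z = 2.8: A = zy² = 2.8×0.517² = 0.7484 m²; P = 2y√(1+z²) = 2×0.517×2.973 = 3.074 m.
Hydraulic radius R = A/P = 0.7484/3.074 = 0.2434 m.
V = (1/n) R^(2/3) √S = (1/0.013) × 0.2434^(2/3) × √0.0049 = 2.099 m/s. Hydraulic depth D_h = A/T = 0.7484/2.895 = 0.2585 m.
Froude number Fr = V/√(g·D_h) = 2.099/√(9.81×0.2585) = 1.32, which is greater than 1, so the flow is supercritical.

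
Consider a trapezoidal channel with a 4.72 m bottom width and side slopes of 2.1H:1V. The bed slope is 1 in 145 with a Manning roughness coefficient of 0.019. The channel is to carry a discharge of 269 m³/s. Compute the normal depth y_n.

Manning's equation rearranged: A R^(2/3) = nQ / (1·√S) = 0.019 × 269 / (√0.006897) = 61.54.
Trying y = 4.11 m: A R^(2/3) = 95.66 — over.
Trying y = 2.59 m: A R^(2/3) = 35.53 — short.
Trying y = 3.36 m: A R^(2/3) = 61.64 — ≈ 61.54.

y_n = 3.36 m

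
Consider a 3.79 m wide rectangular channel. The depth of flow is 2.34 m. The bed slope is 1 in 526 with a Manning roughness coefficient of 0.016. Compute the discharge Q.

Flow area A = b·y = 3.79 × 2.34 = 8.869 m². Wetted perimeter P = b + 2y = 3.79 + 2×2.34 = 8.47 m.
Hydraulic radius R = A/P = 8.869/8.47 = 1.047 m.
Manning's equation: Q = (1/n) A R^(2/3) S^(1/2) = (1/0.016) × 8.869 × 1.047^(2/3) × 0.001901^(1/2) = 24.9 m³/s.

Q = 24.9 m³/s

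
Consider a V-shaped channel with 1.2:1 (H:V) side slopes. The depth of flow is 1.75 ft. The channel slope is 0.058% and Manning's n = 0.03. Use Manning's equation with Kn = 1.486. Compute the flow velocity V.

V = 0.915 ft/s

For a triangular section with side slope z = 1.2: A = zy² = 1.2×1.75² = 3.675 ft²; P = 2y√(1+z²) = 2×1.75×1.562 = 5.467 ft.
Hydraulic radius R = A/P = 3.675/5.467 = 0.6722 ft.
From Manning's equation, V = (1.486/n) R^(2/3) S^(1/2) = (1.486/0.03) × 0.6722^(2/3) × 0.00058^(1/2) = 0.915 ft/s.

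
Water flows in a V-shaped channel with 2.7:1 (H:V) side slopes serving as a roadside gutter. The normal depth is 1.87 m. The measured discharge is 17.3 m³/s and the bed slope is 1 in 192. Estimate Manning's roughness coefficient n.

n = 0.0361

For a triangular section with side slope z = 2.7: A = zy² = 2.7×1.87² = 9.442 m²; P = 2y√(1+z²) = 2×1.87×2.879 = 10.77 m.
Hydraulic radius R = A/P = 9.442/10.77 = 0.8768 m.
Rearranging Manning's equation: n = (1/Q) A R^(2/3) S^(1/2) = (1/17.3) × 9.442 × 0.8768^(2/3) × √0.005208 = 0.0361.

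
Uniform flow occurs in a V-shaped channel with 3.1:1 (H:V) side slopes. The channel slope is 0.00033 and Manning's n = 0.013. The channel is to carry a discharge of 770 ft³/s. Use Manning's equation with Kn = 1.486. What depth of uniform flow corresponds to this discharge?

Manning's equation rearranged: A R^(2/3) = nQ / (1.486·√S) = 0.013 × 770 / (1.486 × √0.00033) = 370.8.
At y = 8.52 ft: A R^(2/3) = 572.2 — over.
At y = 5.21 ft: A R^(2/3) = 154.1 — short.
At y = 7.24 ft: A R^(2/3) = 370.7 — ≈ 370.8.

y_n = 7.24 ft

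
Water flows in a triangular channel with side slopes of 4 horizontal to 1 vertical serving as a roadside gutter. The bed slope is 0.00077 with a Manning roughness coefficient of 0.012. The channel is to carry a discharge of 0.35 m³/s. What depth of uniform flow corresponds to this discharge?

y_n = 0.351 m

Manning's equation rearranged: A R^(2/3) = nQ / (1·√S) = 0.012 × 0.35 / (√0.00077) = 0.1514.
At y = 0.427 m: A R^(2/3) = 0.2553 — high.
At y = 0.251 m: A R^(2/3) = 0.06191 — low.
At y = 0.351 m: A R^(2/3) = 0.1514 — ≈ 0.1514.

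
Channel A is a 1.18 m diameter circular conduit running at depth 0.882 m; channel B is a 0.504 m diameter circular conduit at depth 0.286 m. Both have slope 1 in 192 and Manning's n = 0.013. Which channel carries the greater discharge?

Channel A: For a circular section of diameter D = 1.18 m at depth y = 0.882 m, the central angle is θ = 2 arccos(1 − 2y/D) = 4.177 rad. Then A = (D²/8)(θ − sin θ) = 0.8767 m² and P = Dθ/2 = 2.464 m. Hydraulic radius R = A/P = 0.8767/2.464 = 0.3557 m. Q_A = (1/0.013)·0.8767·0.3557^(2/3)·√0.005208 = 2.444 m³/s.
Channel B: For a circular section of diameter D = 0.504 m at depth y = 0.286 m, the central angle is θ = 2 arccos(1 − 2y/D) = 3.412 rad. Then A = (D²/8)(θ − sin θ) = 0.1168 m² and P = Dθ/2 = 0.8599 m. Hydraulic radius R = A/P = 0.1168/0.8599 = 0.1359 m. Q_B = (1/0.013)·0.1168·0.1359^(2/3)·√0.005208 = 0.1714 m³/s.
Q_A = 2.444 m³/s vs Q_B = 0.1714 m³/s, so channel A carries more.

channel A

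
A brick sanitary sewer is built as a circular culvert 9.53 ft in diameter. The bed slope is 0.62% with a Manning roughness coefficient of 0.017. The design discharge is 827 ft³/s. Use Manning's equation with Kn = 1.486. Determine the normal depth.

Manning's equation rearranged: A R^(2/3) = nQ / (1.486·√S) = 0.017 × 827 / (1.486 × √0.0062) = 120.2.
Try y = 8.38 ft: A R^(2/3) = 134.1 — high.
Try y = 7.37 ft: A R^(2/3) = 120.1 — close enough.

y_n = 7.37 ft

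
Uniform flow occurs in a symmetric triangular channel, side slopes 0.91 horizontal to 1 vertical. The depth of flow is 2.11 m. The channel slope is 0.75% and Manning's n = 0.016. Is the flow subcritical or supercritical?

supercritical

For a triangular section with side slope z = 0.91: A = zy² = 0.91×2.11² = 4.051 m²; P = 2y√(1+z²) = 2×2.11×1.352 = 5.706 m.
Hydraulic radius R = A/P = 4.051/5.706 = 0.7101 m.
V = (1/n) R^(2/3) √S = (1/0.016) × 0.7101^(2/3) × √0.0075 = 4.308 m/s. Hydraulic depth D_h = A/T = 4.051/3.84 = 1.055 m.
Froude number Fr = V/√(g·D_h) = 4.308/√(9.81×1.055) = 1.34, which is greater than 1, so the flow is supercritical.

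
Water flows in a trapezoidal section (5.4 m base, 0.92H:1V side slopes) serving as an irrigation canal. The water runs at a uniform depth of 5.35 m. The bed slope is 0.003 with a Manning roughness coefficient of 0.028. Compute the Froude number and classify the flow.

subcritical

With bottom width b = 5.4 m and side slope z = 0.92: A = (b + zy)y = (5.4 + 0.92×5.35)×5.35 = 55.22 m²; P = b + 2y√(1+z²) = 5.4 + 2×5.35×1.359 = 19.94 m.
Hydraulic radius R = A/P = 55.22/19.94 = 2.77 m.
V = (1/n) R^(2/3) √S = (1/0.028) × 2.77^(2/3) × √0.003 = 3.858 m/s. Hydraulic depth D_h = A/T = 55.22/15.24 = 3.623 m.
Froude number Fr = V/√(g·D_h) = 3.858/√(9.81×3.623) = 0.647, which is less than 1, so the flow is subcritical.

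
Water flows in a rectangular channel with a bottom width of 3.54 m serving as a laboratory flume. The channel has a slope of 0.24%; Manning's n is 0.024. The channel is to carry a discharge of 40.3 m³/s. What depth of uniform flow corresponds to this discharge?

y_n = 4.71 m

Manning's equation rearranged: A R^(2/3) = nQ / (1·√S) = 0.024 × 40.3 / (√0.0024) = 19.74.
At y = 3.24 m: A R^(2/3) = 12.55 — short.
At y = 6.01 m: A R^(2/3) = 26.21 — over.
At y = 4.71 m: A R^(2/3) = 19.72 — ≈ 19.74.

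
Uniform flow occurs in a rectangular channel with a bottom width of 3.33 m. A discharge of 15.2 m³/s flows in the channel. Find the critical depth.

For a rectangular channel, critical depth y_c = (q²/g)^(1/3) where q = Q/b = 15.2/3.33 = 4.565 m²/s.
So y_c = (4.565²/9.81)^(1/3) = 1.29 m.

y_c = 1.29 m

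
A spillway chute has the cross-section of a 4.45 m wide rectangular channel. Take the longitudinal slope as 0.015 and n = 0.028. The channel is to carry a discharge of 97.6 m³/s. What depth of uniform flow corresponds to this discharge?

Manning's equation rearranged: A R^(2/3) = nQ / (1·√S) = 0.028 × 97.6 / (√0.015) = 22.31.
At y = 3.1 m: A R^(2/3) = 16.39 — low.
At y = 3.96 m: A R^(2/3) = 22.31 — close enough.

y_n = 3.96 m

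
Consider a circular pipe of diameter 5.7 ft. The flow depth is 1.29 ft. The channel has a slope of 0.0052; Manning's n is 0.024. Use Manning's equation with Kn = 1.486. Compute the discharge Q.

For a circular section of diameter D = 5.7 ft at depth y = 1.29 ft, the central angle is θ = 2 arccos(1 − 2y/D) = 1.983 rad. Then A = (D²/8)(θ − sin θ) = 4.333 ft² and P = Dθ/2 = 5.652 ft.
Hydraulic radius R = A/P = 4.333/5.652 = 0.7667 ft.
Manning's equation: Q = (1.486/n) A R^(2/3) S^(1/2) = (1.486/0.024) × 4.333 × 0.7667^(2/3) × 0.0052^(1/2) = 16.2 ft³/s.

Q = 16.2 ft³/s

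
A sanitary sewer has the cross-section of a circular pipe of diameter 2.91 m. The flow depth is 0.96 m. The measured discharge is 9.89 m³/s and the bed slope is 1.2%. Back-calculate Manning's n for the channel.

For a circular section of diameter D = 2.91 m at depth y = 0.96 m, the central angle is θ = 2 arccos(1 − 2y/D) = 2.447 rad. Then A = (D²/8)(θ − sin θ) = 1.913 m² and P = Dθ/2 = 3.561 m.
Hydraulic radius R = A/P = 1.913/3.561 = 0.5373 m.
Rearranging Manning's equation: n = (1/Q) A R^(2/3) S^(1/2) = (1/9.89) × 1.913 × 0.5373^(2/3) × √0.012 = 0.014.

n = 0.014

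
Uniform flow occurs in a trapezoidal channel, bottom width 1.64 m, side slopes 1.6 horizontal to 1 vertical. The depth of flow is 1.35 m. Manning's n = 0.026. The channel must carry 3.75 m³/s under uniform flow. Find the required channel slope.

With bottom width b = 1.64 m and side slope z = 1.6: A = (b + zy)y = (1.64 + 1.6×1.35)×1.35 = 5.13 m²; P = b + 2y√(1+z²) = 1.64 + 2×1.35×1.887 = 6.734 m.
Hydraulic radius R = A/P = 5.13/6.734 = 0.7618 m.
From Manning's equation, S = [nQ / (1 A R^(2/3))]² = [0.026 × 3.75 / (1 × 5.13 × 0.7618^(2/3))]² = 0.000519.

S = 0.000519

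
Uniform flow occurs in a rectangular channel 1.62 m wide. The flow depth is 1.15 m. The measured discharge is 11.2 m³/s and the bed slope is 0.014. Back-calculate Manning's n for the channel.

n = 0.012

Flow area A = b·y = 1.62 × 1.15 = 1.863 m². Wetted perimeter P = b + 2y = 1.62 + 2×1.15 = 3.92 m.
Hydraulic radius R = A/P = 1.863/3.92 = 0.4753 m.
Rearranging Manning's equation: n = (1/Q) A R^(2/3) S^(1/2) = (1/11.2) × 1.863 × 0.4753^(2/3) × √0.014 = 0.012.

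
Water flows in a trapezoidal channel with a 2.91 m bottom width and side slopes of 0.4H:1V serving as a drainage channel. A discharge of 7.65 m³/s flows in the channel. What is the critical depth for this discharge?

At critical depth, Q² T / (g A³) = 1, i.e. A³/T = Q²/g = 7.65²/9.81 = 5.966.
Try y = 0.597 m: A³/T = 1.961 — short.
Try y = 0.979 m: A³/T = 9.144 — over.
Try y = 0.854 m: A³/T = 5.959 — matches.

y_c = 0.854 m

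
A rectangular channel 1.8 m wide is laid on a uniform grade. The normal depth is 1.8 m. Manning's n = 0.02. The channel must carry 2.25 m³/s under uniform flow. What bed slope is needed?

S = 0.000381

Flow area A = b·y = 1.8 × 1.8 = 3.24 m². Wetted perimeter P = b + 2y = 1.8 + 2×1.8 = 5.4 m.
Hydraulic radius R = A/P = 3.24/5.4 = 0.6 m.
From Manning's equation, S = [nQ / (1 A R^(2/3))]² = [0.02 × 2.25 / (1 × 3.24 × 0.6^(2/3))]² = 0.000381.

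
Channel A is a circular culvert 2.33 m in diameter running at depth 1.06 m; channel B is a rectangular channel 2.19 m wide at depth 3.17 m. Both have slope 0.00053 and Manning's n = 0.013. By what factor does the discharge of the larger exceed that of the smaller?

4.79

Channel A: For a circular section of diameter D = 2.33 m at depth y = 1.06 m, the central angle is θ = 2 arccos(1 − 2y/D) = 2.961 rad. Then A = (D²/8)(θ − sin θ) = 1.888 m² and P = Dθ/2 = 3.45 m. Hydraulic radius R = A/P = 1.888/3.45 = 0.5472 m. Q_A = (1/0.013)·1.888·0.5472^(2/3)·√0.00053 = 2.236 m³/s.
Channel B: Flow area A = b·y = 2.19 × 3.17 = 6.942 m². Wetted perimeter P = b + 2y = 2.19 + 2×3.17 = 8.53 m. Hydraulic radius R = A/P = 6.942/8.53 = 0.8139 m. Q_B = (1/0.013)·6.942·0.8139^(2/3)·√0.00053 = 10.72 m³/s.
The larger discharge is 10.72 m³/s and the smaller is 2.236 m³/s; the ratio is 4.79.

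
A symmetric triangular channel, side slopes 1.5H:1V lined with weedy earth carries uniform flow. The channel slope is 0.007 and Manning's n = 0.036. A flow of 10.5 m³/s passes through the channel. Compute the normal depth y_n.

Manning's equation rearranged: A R^(2/3) = nQ / (1·√S) = 0.036 × 10.5 / (√0.007) = 4.518.
Trying y = 1.32 m: A R^(2/3) = 1.753 — low.
Trying y = 2.1 m: A R^(2/3) = 6.045 — high.
Trying y = 1.88 m: A R^(2/3) = 4.5 — matches.

y_n = 1.88 m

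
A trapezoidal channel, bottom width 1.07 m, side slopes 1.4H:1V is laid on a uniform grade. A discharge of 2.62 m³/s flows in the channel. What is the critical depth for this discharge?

y_c = 0.641 m

At critical depth, Q² T / (g A³) = 1, i.e. A³/T = Q²/g = 2.62²/9.81 = 0.6997.
At y = 0.441 m: A³/T = 0.1788 — too small.
At y = 0.774 m: A³/T = 1.431 — too large.
At y = 0.641 m: A³/T = 0.7001 — ≈ 0.6997.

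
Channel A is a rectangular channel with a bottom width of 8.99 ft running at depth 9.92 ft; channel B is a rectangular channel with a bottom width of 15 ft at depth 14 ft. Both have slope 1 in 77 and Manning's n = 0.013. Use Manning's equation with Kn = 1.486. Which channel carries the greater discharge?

Channel A: Flow area A = b·y = 8.99 × 9.92 = 89.18 ft². Wetted perimeter P = b + 2y = 8.99 + 2×9.92 = 28.83 ft. Hydraulic radius R = A/P = 89.18/28.83 = 3.093 ft. Q_A = (1.486/0.013)·89.18·3.093^(2/3)·√0.01299 = 2466 ft³/s.
Channel B: Flow area A = b·y = 15 × 14 = 210 ft². Wetted perimeter P = b + 2y = 15 + 2×14 = 43 ft. Hydraulic radius R = A/P = 210/43 = 4.884 ft. Q_B = (1.486/0.013)·210·4.884^(2/3)·√0.01299 = 7874 ft³/s.
Q_A = 2466 ft³/s vs Q_B = 7874 ft³/s, so channel B carries more.

channel B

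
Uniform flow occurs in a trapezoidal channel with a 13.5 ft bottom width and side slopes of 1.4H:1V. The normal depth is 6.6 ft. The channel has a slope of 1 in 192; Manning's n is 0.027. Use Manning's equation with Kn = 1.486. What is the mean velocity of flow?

With bottom width b = 13.5 ft and side slope z = 1.4: A = (b + zy)y = (13.5 + 1.4×6.6)×6.6 = 150.1 ft²; P = b + 2y√(1+z²) = 13.5 + 2×6.6×1.72 = 36.21 ft.
Hydraulic radius R = A/P = 150.1/36.21 = 4.145 ft.
From Manning's equation, V = (1.486/n) R^(2/3) S^(1/2) = (1.486/0.027) × 4.145^(2/3) × 0.005208^(1/2) = 10.2 ft/s.

V = 10.2 ft/s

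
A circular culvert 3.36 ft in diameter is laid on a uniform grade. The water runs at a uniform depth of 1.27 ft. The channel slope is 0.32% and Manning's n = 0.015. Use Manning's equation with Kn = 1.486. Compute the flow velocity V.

For a circular section of diameter D = 3.36 ft at depth y = 1.27 ft, the central angle is θ = 2 arccos(1 − 2y/D) = 2.649 rad. Then A = (D²/8)(θ − sin θ) = 3.07 ft² and P = Dθ/2 = 4.45 ft.
Hydraulic radius R = A/P = 3.07/4.45 = 0.6899 ft.
From Manning's equation, V = (1.486/n) R^(2/3) S^(1/2) = (1.486/0.015) × 0.6899^(2/3) × 0.0032^(1/2) = 4.38 ft/s.

V = 4.38 ft/s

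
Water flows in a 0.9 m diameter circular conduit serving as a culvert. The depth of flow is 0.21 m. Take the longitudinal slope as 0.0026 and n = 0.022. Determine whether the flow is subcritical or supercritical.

For a circular section of diameter D = 0.9 m at depth y = 0.21 m, the central angle is θ = 2 arccos(1 − 2y/D) = 2.017 rad. Then A = (D²/8)(θ − sin θ) = 0.1128 m² and P = Dθ/2 = 0.9074 m.
Hydraulic radius R = A/P = 0.1128/0.9074 = 0.1243 m.
V = (1/n) R^(2/3) √S = (1/0.022) × 0.1243^(2/3) × √0.0026 = 0.5773 m/s. Hydraulic depth D_h = A/T = 0.1128/0.7613 = 0.1482 m.
Froude number Fr = V/√(g·D_h) = 0.5773/√(9.81×0.1482) = 0.479, which is less than 1, so the flow is subcritical.

subcritical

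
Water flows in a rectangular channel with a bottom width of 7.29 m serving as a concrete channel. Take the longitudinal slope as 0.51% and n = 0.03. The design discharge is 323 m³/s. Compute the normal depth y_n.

Manning's equation rearranged: A R^(2/3) = nQ / (1·√S) = 0.03 × 323 / (√0.0051) = 135.7.
At y = 12 m: A R^(2/3) = 173.6 — high.
At y = 7.25 m: A R^(2/3) = 95.41 — low.
At y = 9.72 m: A R^(2/3) = 135.7 — ≈ 135.7.

y_n = 9.72 m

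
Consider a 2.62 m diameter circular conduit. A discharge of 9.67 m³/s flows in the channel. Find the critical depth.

y_c = 1.4 m

At critical depth, Q² T / (g A³) = 1, i.e. A³/T = Q²/g = 9.67²/9.81 = 9.532.
Trying y = 1.61 m: A³/T = 16.45 — too large.
Trying y = 1.23 m: A³/T = 5.876 — too small.
Trying y = 1.4 m: A³/T = 9.636 — close enough.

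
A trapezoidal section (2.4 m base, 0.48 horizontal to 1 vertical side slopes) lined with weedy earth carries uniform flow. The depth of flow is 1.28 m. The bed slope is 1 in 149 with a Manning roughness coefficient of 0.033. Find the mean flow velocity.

With bottom width b = 2.4 m and side slope z = 0.48: A = (b + zy)y = (2.4 + 0.48×1.28)×1.28 = 3.858 m²; P = b + 2y√(1+z²) = 2.4 + 2×1.28×1.109 = 5.24 m.
Hydraulic radius R = A/P = 3.858/5.24 = 0.7364 m.
From Manning's equation, V = (1/n) R^(2/3) S^(1/2) = (1/0.033) × 0.7364^(2/3) × 0.006711^(1/2) = 2.02 m/s.

V = 2.02 m/s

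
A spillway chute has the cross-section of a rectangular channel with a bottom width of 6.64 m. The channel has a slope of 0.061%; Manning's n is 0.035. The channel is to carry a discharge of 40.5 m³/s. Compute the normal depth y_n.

y_n = 5.36 m

Manning's equation rearranged: A R^(2/3) = nQ / (1·√S) = 0.035 × 40.5 / (√0.00061) = 57.39.
At y = 6.1 m: A R^(2/3) = 67.47 — too large.
At y = 5.36 m: A R^(2/3) = 57.44 — matches.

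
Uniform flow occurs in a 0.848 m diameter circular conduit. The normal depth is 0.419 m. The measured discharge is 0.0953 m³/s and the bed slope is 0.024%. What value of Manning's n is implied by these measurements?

For a circular section of diameter D = 0.848 m at depth y = 0.419 m, the central angle is θ = 2 arccos(1 − 2y/D) = 3.118 rad. Then A = (D²/8)(θ − sin θ) = 0.2782 m² and P = Dθ/2 = 1.322 m.
Hydraulic radius R = A/P = 0.2782/1.322 = 0.2104 m.
Rearranging Manning's equation: n = (1/Q) A R^(2/3) S^(1/2) = (1/0.0953) × 0.2782 × 0.2104^(2/3) × √0.00024 = 0.016.

n = 0.016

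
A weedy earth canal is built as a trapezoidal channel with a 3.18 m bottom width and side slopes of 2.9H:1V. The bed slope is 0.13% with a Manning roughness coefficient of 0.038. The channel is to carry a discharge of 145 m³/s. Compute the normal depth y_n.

y_n = 4.81 m

Manning's equation rearranged: A R^(2/3) = nQ / (1·√S) = 0.038 × 145 / (√0.0013) = 152.8.
Trying y = 6.14 m: A R^(2/3) = 277.1 — high.
Trying y = 4.81 m: A R^(2/3) = 152.6 — close enough.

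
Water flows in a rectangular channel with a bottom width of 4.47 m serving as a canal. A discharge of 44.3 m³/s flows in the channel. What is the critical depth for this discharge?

For a rectangular channel, critical depth y_c = (q²/g)^(1/3) where q = Q/b = 44.3/4.47 = 9.911 m²/s.
So y_c = (9.911²/9.81)^(1/3) = 2.16 m.

y_c = 2.16 m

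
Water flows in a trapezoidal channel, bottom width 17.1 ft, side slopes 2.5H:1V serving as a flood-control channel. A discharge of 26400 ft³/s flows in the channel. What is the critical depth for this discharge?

At critical depth, Q² T / (g A³) = 1, i.e. A³/T = Q²/g = 26400²/32.2 = 21640000.
Try y = 17.3 ft: A³/T = 10990000 — short.
Try y = 23.6 ft: A³/T = 42880000 — over.
Try y = 20.2 ft: A³/T = 21560000 — close enough.

y_c = 20.2 ft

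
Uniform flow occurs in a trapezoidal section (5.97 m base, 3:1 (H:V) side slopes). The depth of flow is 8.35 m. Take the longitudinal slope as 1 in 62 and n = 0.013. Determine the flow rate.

Q = 6800 m³/s

With bottom width b = 5.97 m and side slope z = 3: A = (b + zy)y = (5.97 + 3×8.35)×8.35 = 259 m²; P = b + 2y√(1+z²) = 5.97 + 2×8.35×3.162 = 58.78 m.
Hydraulic radius R = A/P = 259/58.78 = 4.407 m.
Manning's equation: Q = (1/n) A R^(2/3) S^(1/2) = (1/0.013) × 259 × 4.407^(2/3) × 0.01613^(1/2) = 6800 m³/s.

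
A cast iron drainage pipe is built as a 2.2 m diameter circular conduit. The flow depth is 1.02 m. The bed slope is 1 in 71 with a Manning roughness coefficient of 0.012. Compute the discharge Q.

Q = 11.1 m³/s

For a circular section of diameter D = 2.2 m at depth y = 1.02 m, the central angle is θ = 2 arccos(1 − 2y/D) = 2.996 rad. Then A = (D²/8)(θ − sin θ) = 1.725 m² and P = Dθ/2 = 3.296 m.
Hydraulic radius R = A/P = 1.725/3.296 = 0.5234 m.
Manning's equation: Q = (1/n) A R^(2/3) S^(1/2) = (1/0.012) × 1.725 × 0.5234^(2/3) × 0.01408^(1/2) = 11.1 m³/s.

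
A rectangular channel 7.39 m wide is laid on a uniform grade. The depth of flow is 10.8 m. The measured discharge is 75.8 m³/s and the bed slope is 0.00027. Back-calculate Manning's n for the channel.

n = 0.034

Flow area A = b·y = 7.39 × 10.8 = 79.81 m². Wetted perimeter P = b + 2y = 7.39 + 2×10.8 = 28.99 m.
Hydraulic radius R = A/P = 79.81/28.99 = 2.753 m.
Rearranging Manning's equation: n = (1/Q) A R^(2/3) S^(1/2) = (1/75.8) × 79.81 × 2.753^(2/3) × √0.00027 = 0.034.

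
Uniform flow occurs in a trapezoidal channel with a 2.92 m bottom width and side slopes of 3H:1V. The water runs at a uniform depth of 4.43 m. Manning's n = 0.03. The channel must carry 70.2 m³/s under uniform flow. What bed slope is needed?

S = 0.00028

With bottom width b = 2.92 m and side slope z = 3: A = (b + zy)y = (2.92 + 3×4.43)×4.43 = 71.81 m²; P = b + 2y√(1+z²) = 2.92 + 2×4.43×3.162 = 30.94 m.
Hydraulic radius R = A/P = 71.81/30.94 = 2.321 m.
From Manning's equation, S = [nQ / (1 A R^(2/3))]² = [0.03 × 70.2 / (1 × 71.81 × 2.321^(2/3))]² = 0.00028.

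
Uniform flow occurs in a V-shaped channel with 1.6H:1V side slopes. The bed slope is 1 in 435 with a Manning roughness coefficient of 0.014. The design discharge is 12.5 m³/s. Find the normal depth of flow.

Manning's equation rearranged: A R^(2/3) = nQ / (1·√S) = 0.014 × 12.5 / (√0.002299) = 3.65.
At y = 1.5 m: A R^(2/3) = 2.662 — short.
At y = 2.1 m: A R^(2/3) = 6.531 — over.
At y = 1.69 m: A R^(2/3) = 3.659 — close enough.

y_n = 1.69 m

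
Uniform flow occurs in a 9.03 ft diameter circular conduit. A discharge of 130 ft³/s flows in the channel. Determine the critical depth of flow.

y_c = 2.73 ft

At critical depth, Q² T / (g A³) = 1, i.e. A³/T = Q²/g = 130²/32.2 = 524.8.
Trying y = 1.97 ft: A³/T = 147.5 — low.
Trying y = 3.48 ft: A³/T = 1341 — high.
Trying y = 2.73 ft: A³/T = 525.3 — ≈ 524.8.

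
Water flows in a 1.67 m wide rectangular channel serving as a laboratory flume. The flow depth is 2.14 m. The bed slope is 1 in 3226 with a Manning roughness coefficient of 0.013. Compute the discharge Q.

Q = 3.45 m³/s

Flow area A = b·y = 1.67 × 2.14 = 3.574 m². Wetted perimeter P = b + 2y = 1.67 + 2×2.14 = 5.95 m.
Hydraulic radius R = A/P = 3.574/5.95 = 0.6006 m.
Manning's equation: Q = (1/n) A R^(2/3) S^(1/2) = (1/0.013) × 3.574 × 0.6006^(2/3) × 0.00031^(1/2) = 3.45 m³/s.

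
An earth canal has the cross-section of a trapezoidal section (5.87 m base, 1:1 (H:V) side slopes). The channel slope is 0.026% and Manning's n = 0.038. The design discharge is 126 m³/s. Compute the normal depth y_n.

Manning's equation rearranged: A R^(2/3) = nQ / (1·√S) = 0.038 × 126 / (√0.00026) = 296.9.
At y = 10.3 m: A R^(2/3) = 471.2 — too large.
At y = 7.3 m: A R^(2/3) = 226.9 — too small.
At y = 8.3 m: A R^(2/3) = 296.7 — matches.

y_n = 8.3 m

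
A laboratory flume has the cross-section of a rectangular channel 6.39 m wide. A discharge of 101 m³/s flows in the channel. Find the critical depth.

For a rectangular channel, critical depth y_c = (q²/g)^(1/3) where q = Q/b = 101/6.39 = 15.81 m²/s.
So y_c = (15.81²/9.81)^(1/3) = 2.94 m.

y_c = 2.94 m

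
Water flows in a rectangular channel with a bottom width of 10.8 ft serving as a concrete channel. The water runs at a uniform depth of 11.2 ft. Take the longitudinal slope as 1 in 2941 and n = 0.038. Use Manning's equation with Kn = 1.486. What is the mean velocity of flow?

V = 1.71 ft/s

Flow area A = b·y = 10.8 × 11.2 = 121 ft². Wetted perimeter P = b + 2y = 10.8 + 2×11.2 = 33.2 ft.
Hydraulic radius R = A/P = 121/33.2 = 3.643 ft.
From Manning's equation, V = (1.486/n) R^(2/3) S^(1/2) = (1.486/0.038) × 3.643^(2/3) × 0.00034^(1/2) = 1.71 ft/s.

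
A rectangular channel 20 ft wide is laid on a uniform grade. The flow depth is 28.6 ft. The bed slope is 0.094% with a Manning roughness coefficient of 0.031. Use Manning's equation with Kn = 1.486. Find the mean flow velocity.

Flow area A = b·y = 20 × 28.6 = 572 ft². Wetted perimeter P = b + 2y = 20 + 2×28.6 = 77.2 ft.
Hydraulic radius R = A/P = 572/77.2 = 7.409 ft.
From Manning's equation, V = (1.486/n) R^(2/3) S^(1/2) = (1.486/0.031) × 7.409^(2/3) × 0.00094^(1/2) = 5.59 ft/s.

V = 5.59 ft/s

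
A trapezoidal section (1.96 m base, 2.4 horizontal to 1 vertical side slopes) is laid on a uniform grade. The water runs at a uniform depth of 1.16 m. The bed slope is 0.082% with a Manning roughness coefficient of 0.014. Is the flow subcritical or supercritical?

With bottom width b = 1.96 m and side slope z = 2.4: A = (b + zy)y = (1.96 + 2.4×1.16)×1.16 = 5.503 m²; P = b + 2y√(1+z²) = 1.96 + 2×1.16×2.6 = 7.992 m.
Hydraulic radius R = A/P = 5.503/7.992 = 0.6886 m.
V = (1/n) R^(2/3) √S = (1/0.014) × 0.6886^(2/3) × √0.00082 = 1.595 m/s. Hydraulic depth D_h = A/T = 5.503/7.528 = 0.731 m.
Froude number Fr = V/√(g·D_h) = 1.595/√(9.81×0.731) = 0.596, which is less than 1, so the flow is subcritical.

subcritical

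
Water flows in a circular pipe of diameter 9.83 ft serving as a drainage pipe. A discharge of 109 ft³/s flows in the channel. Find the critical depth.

At critical depth, Q² T / (g A³) = 1, i.e. A³/T = Q²/g = 109²/32.2 = 369.
At y = 2.84 ft: A³/T = 673.4 — over.
At y = 2.08 ft: A³/T = 200 — short.
At y = 2.43 ft: A³/T = 367.2 — matches.

y_c = 2.43 ft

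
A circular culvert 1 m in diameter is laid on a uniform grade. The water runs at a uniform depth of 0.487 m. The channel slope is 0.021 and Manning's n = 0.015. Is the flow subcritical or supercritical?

supercritical

For a circular section of diameter D = 1 m at depth y = 0.487 m, the central angle is θ = 2 arccos(1 − 2y/D) = 3.09 rad. Then A = (D²/8)(θ − sin θ) = 0.3797 m² and P = Dθ/2 = 1.545 m.
Hydraulic radius R = A/P = 0.3797/1.545 = 0.2458 m.
V = (1/n) R^(2/3) √S = (1/0.015) × 0.2458^(2/3) × √0.021 = 3.791 m/s. Hydraulic depth D_h = A/T = 0.3797/0.9997 = 0.3798 m.
Froude number Fr = V/√(g·D_h) = 3.791/√(9.81×0.3798) = 1.96, which is greater than 1, so the flow is supercritical.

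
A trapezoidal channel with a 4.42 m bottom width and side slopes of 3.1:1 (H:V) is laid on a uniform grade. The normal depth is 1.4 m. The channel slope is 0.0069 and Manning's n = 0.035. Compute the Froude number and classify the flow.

subcritical

With bottom width b = 4.42 m and side slope z = 3.1: A = (b + zy)y = (4.42 + 3.1×1.4)×1.4 = 12.26 m²; P = b + 2y√(1+z²) = 4.42 + 2×1.4×3.257 = 13.54 m.
Hydraulic radius R = A/P = 12.26/13.54 = 0.9057 m.
V = (1/n) R^(2/3) √S = (1/0.035) × 0.9057^(2/3) × √0.0069 = 2.222 m/s. Hydraulic depth D_h = A/T = 12.26/13.1 = 0.9362 m.
Froude number Fr = V/√(g·D_h) = 2.222/√(9.81×0.9362) = 0.733, which is less than 1, so the flow is subcritical.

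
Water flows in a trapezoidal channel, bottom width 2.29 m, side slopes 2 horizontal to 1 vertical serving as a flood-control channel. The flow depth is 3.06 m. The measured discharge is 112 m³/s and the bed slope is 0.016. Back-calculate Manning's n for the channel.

n = 0.0399

With bottom width b = 2.29 m and side slope z = 2: A = (b + zy)y = (2.29 + 2×3.06)×3.06 = 25.73 m²; P = b + 2y√(1+z²) = 2.29 + 2×3.06×2.236 = 15.97 m.
Hydraulic radius R = A/P = 25.73/15.97 = 1.611 m.
Rearranging Manning's equation: n = (1/Q) A R^(2/3) S^(1/2) = (1/112) × 25.73 × 1.611^(2/3) × √0.016 = 0.0399.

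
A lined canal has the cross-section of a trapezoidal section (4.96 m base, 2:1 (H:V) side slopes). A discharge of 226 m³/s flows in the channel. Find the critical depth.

y_c = 3.77 m

At critical depth, Q² T / (g A³) = 1, i.e. A³/T = Q²/g = 226²/9.81 = 5207.
Try y = 4.65 m: A³/T = 12370 — too large.
Try y = 3.1 m: A³/T = 2385 — too small.
Try y = 3.77 m: A³/T = 5222 — matches.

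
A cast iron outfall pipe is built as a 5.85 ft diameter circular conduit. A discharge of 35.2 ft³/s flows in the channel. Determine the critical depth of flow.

y_c = 1.58 ft

At critical depth, Q² T / (g A³) = 1, i.e. A³/T = Q²/g = 35.2²/32.2 = 38.48.
At y = 1.18 ft: A³/T = 12.38 — low.
At y = 2 ft: A³/T = 96.45 — high.
At y = 1.58 ft: A³/T = 38.69 — ≈ 38.48.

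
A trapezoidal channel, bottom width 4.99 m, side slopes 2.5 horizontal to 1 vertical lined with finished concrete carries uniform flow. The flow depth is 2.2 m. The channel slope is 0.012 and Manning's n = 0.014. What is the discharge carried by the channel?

With bottom width b = 4.99 m and side slope z = 2.5: A = (b + zy)y = (4.99 + 2.5×2.2)×2.2 = 23.08 m²; P = b + 2y√(1+z²) = 4.99 + 2×2.2×2.693 = 16.84 m.
Hydraulic radius R = A/P = 23.08/16.84 = 1.371 m.
Manning's equation: Q = (1/n) A R^(2/3) S^(1/2) = (1/0.014) × 23.08 × 1.371^(2/3) × 0.012^(1/2) = 223 m³/s.

Q = 223 m³/s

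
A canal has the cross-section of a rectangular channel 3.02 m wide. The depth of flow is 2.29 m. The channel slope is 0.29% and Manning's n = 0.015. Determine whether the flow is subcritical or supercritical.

Flow area A = b·y = 3.02 × 2.29 = 6.916 m². Wetted perimeter P = b + 2y = 3.02 + 2×2.29 = 7.6 m.
Hydraulic radius R = A/P = 6.916/7.6 = 0.91 m.
V = (1/n) R^(2/3) √S = (1/0.015) × 0.91^(2/3) × √0.0029 = 3.371 m/s. Hydraulic depth D_h = A/T = 6.916/3.02 = 2.29 m.
Froude number Fr = V/√(g·D_h) = 3.371/√(9.81×2.29) = 0.711, which is less than 1, so the flow is subcritical.

subcritical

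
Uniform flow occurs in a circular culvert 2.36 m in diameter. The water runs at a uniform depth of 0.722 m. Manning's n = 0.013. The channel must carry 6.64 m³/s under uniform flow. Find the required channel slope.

S = 0.019

For a circular section of diameter D = 2.36 m at depth y = 0.722 m, the central angle is θ = 2 arccos(1 − 2y/D) = 2.344 rad. Then A = (D²/8)(θ − sin θ) = 1.134 m² and P = Dθ/2 = 2.766 m.
Hydraulic radius R = A/P = 1.134/2.766 = 0.41 m.
From Manning's equation, S = [nQ / (1 A R^(2/3))]² = [0.013 × 6.64 / (1 × 1.134 × 0.41^(2/3))]² = 0.019.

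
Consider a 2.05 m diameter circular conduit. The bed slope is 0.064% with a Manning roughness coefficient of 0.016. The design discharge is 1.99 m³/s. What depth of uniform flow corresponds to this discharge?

y_n = 1.14 m

Manning's equation rearranged: A R^(2/3) = nQ / (1·√S) = 0.016 × 1.99 / (√0.00064) = 1.259.
At y = 0.828 m: A R^(2/3) = 0.7251 — too small.
At y = 1.41 m: A R^(2/3) = 1.729 — too large.
At y = 1.14 m: A R^(2/3) = 1.26 — ≈ 1.259.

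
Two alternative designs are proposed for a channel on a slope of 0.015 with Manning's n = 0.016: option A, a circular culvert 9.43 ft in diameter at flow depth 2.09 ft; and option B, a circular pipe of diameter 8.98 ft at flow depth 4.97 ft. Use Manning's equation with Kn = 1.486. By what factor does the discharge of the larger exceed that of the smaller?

4.82

Channel A: For a circular section of diameter D = 9.43 ft at depth y = 2.09 ft, the central angle is θ = 2 arccos(1 − 2y/D) = 1.961 rad. Then A = (D²/8)(θ − sin θ) = 11.51 ft² and P = Dθ/2 = 9.245 ft. Hydraulic radius R = A/P = 11.51/9.245 = 1.245 ft. Q_A = (1.486/0.016)·11.51·1.245^(2/3)·√0.015 = 151.6 ft³/s.
Channel B: For a circular section of diameter D = 8.98 ft at depth y = 4.97 ft, the central angle is θ = 2 arccos(1 − 2y/D) = 3.356 rad. Then A = (D²/8)(θ − sin θ) = 35.97 ft² and P = Dθ/2 = 15.07 ft. Hydraulic radius R = A/P = 35.97/15.07 = 2.387 ft. Q_B = (1.486/0.016)·35.97·2.387^(2/3)·√0.015 = 730.8 ft³/s.
The larger discharge is 730.8 ft³/s and the smaller is 151.6 ft³/s; the ratio is 4.82.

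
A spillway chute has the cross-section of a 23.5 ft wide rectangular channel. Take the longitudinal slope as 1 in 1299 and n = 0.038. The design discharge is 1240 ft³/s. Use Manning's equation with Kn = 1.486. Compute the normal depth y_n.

y_n = 14.1 ft

Manning's equation rearranged: A R^(2/3) = nQ / (1.486·√S) = 0.038 × 1240 / (1.486 × √0.0007698) = 1143.
Try y = 17.3 ft: A R^(2/3) = 1487 — high.
Try y = 11.6 ft: A R^(2/3) = 883.8 — low.
Try y = 14.1 ft: A R^(2/3) = 1143 — close enough.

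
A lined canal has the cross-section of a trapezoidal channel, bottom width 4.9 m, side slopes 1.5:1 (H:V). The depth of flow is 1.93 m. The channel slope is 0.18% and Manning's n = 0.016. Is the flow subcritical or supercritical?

With bottom width b = 4.9 m and side slope z = 1.5: A = (b + zy)y = (4.9 + 1.5×1.93)×1.93 = 15.04 m²; P = b + 2y√(1+z²) = 4.9 + 2×1.93×1.803 = 11.86 m.
Hydraulic radius R = A/P = 15.04/11.86 = 1.269 m.
V = (1/n) R^(2/3) √S = (1/0.016) × 1.269^(2/3) × √0.0018 = 3.107 m/s. Hydraulic depth D_h = A/T = 15.04/10.69 = 1.407 m.
Froude number Fr = V/√(g·D_h) = 3.107/√(9.81×1.407) = 0.836, which is less than 1, so the flow is subcritical.

subcritical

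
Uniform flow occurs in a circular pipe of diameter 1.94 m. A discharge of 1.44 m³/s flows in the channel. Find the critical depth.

At critical depth, Q² T / (g A³) = 1, i.e. A³/T = Q²/g = 1.44²/9.81 = 0.2114.
At y = 0.436 m: A³/T = 0.07581 — low.
At y = 0.661 m: A³/T = 0.3818 — high.
At y = 0.567 m: A³/T = 0.2109 — ≈ 0.2114.

y_c = 0.567 m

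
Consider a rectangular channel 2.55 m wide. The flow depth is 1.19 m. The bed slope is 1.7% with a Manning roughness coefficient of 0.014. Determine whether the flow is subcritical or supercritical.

Flow area A = b·y = 2.55 × 1.19 = 3.034 m². Wetted perimeter P = b + 2y = 2.55 + 2×1.19 = 4.93 m.
Hydraulic radius R = A/P = 3.034/4.93 = 0.6155 m.
V = (1/n) R^(2/3) √S = (1/0.014) × 0.6155^(2/3) × √0.017 = 6.739 m/s. Hydraulic depth D_h = A/T = 3.034/2.55 = 1.19 m.
Froude number Fr = V/√(g·D_h) = 6.739/√(9.81×1.19) = 1.97, which is greater than 1, so the flow is supercritical.

supercritical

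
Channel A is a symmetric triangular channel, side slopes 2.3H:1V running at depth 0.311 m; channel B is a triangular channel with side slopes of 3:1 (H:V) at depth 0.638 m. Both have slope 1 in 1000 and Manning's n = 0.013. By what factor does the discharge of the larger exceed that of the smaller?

Channel A: For a triangular section with side slope z = 2.3: A = zy² = 2.3×0.311² = 0.2225 m²; P = 2y√(1+z²) = 2×0.311×2.508 = 1.56 m. Hydraulic radius R = A/P = 0.2225/1.56 = 0.1426 m. Q_A = (1/0.013)·0.2225·0.1426^(2/3)·√0.001 = 0.1477 m³/s.
Channel B: For a triangular section with side slope z = 3: A = zy² = 3×0.638² = 1.221 m²; P = 2y√(1+z²) = 2×0.638×3.162 = 4.035 m. Hydraulic radius R = A/P = 1.221/4.035 = 0.3026 m. Q_B = (1/0.013)·1.221·0.3026^(2/3)·√0.001 = 1.339 m³/s.
The larger discharge is 1.339 m³/s and the smaller is 0.1477 m³/s; the ratio is 9.06.

9.06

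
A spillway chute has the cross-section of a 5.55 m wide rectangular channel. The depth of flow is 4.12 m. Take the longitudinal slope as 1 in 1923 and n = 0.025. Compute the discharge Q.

Flow area A = b·y = 5.55 × 4.12 = 22.87 m². Wetted perimeter P = b + 2y = 5.55 + 2×4.12 = 13.79 m.
Hydraulic radius R = A/P = 22.87/13.79 = 1.658 m.
Manning's equation: Q = (1/n) A R^(2/3) S^(1/2) = (1/0.025) × 22.87 × 1.658^(2/3) × 0.00052^(1/2) = 29.2 m³/s.

Q = 29.2 m³/s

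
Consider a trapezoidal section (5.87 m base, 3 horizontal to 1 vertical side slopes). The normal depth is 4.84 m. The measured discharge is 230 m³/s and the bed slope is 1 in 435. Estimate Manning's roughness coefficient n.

With bottom width b = 5.87 m and side slope z = 3: A = (b + zy)y = (5.87 + 3×4.84)×4.84 = 98.69 m²; P = b + 2y√(1+z²) = 5.87 + 2×4.84×3.162 = 36.48 m.
Hydraulic radius R = A/P = 98.69/36.48 = 2.705 m.
Rearranging Manning's equation: n = (1/Q) A R^(2/3) S^(1/2) = (1/230) × 98.69 × 2.705^(2/3) × √0.002299 = 0.0399.

n = 0.0399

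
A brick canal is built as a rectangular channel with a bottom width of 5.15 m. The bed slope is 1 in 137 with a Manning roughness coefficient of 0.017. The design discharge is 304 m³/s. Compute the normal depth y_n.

y_n = 7.6 m

Manning's equation rearranged: A R^(2/3) = nQ / (1·√S) = 0.017 × 304 / (√0.007299) = 60.49.
At y = 9.35 m: A R^(2/3) = 76.92 — high.
At y = 5.7 m: A R^(2/3) = 43.01 — low.
At y = 7.6 m: A R^(2/3) = 60.53 — ≈ 60.49.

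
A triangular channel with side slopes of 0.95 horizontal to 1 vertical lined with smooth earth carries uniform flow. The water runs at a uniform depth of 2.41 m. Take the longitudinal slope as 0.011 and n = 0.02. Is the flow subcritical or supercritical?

supercritical

For a triangular section with side slope z = 0.95: A = zy² = 0.95×2.41² = 5.518 m²; P = 2y√(1+z²) = 2×2.41×1.379 = 6.648 m.
Hydraulic radius R = A/P = 5.518/6.648 = 0.8299 m.
V = (1/n) R^(2/3) √S = (1/0.02) × 0.8299^(2/3) × √0.011 = 4.631 m/s. Hydraulic depth D_h = A/T = 5.518/4.579 = 1.205 m.
Froude number Fr = V/√(g·D_h) = 4.631/√(9.81×1.205) = 1.35, which is greater than 1, so the flow is supercritical.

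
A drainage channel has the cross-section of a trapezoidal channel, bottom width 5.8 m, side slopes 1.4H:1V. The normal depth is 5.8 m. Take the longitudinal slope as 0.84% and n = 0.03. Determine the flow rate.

Q = 528 m³/s

With bottom width b = 5.8 m and side slope z = 1.4: A = (b + zy)y = (5.8 + 1.4×5.8)×5.8 = 80.74 m²; P = b + 2y√(1+z²) = 5.8 + 2×5.8×1.72 = 25.76 m.
Hydraulic radius R = A/P = 80.74/25.76 = 3.134 m.
Manning's equation: Q = (1/n) A R^(2/3) S^(1/2) = (1/0.03) × 80.74 × 3.134^(2/3) × 0.0084^(1/2) = 528 m³/s.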